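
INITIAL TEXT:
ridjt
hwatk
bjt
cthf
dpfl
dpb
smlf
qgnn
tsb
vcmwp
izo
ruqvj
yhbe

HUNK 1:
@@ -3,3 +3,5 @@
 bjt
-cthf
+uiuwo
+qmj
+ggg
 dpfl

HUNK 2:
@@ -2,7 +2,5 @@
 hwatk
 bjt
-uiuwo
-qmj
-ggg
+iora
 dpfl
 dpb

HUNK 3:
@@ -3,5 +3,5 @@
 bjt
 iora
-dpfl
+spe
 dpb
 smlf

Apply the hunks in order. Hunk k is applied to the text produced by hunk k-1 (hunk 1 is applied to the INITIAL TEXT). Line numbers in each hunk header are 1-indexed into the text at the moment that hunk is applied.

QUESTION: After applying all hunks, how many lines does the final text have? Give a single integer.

Answer: 13

Derivation:
Hunk 1: at line 3 remove [cthf] add [uiuwo,qmj,ggg] -> 15 lines: ridjt hwatk bjt uiuwo qmj ggg dpfl dpb smlf qgnn tsb vcmwp izo ruqvj yhbe
Hunk 2: at line 2 remove [uiuwo,qmj,ggg] add [iora] -> 13 lines: ridjt hwatk bjt iora dpfl dpb smlf qgnn tsb vcmwp izo ruqvj yhbe
Hunk 3: at line 3 remove [dpfl] add [spe] -> 13 lines: ridjt hwatk bjt iora spe dpb smlf qgnn tsb vcmwp izo ruqvj yhbe
Final line count: 13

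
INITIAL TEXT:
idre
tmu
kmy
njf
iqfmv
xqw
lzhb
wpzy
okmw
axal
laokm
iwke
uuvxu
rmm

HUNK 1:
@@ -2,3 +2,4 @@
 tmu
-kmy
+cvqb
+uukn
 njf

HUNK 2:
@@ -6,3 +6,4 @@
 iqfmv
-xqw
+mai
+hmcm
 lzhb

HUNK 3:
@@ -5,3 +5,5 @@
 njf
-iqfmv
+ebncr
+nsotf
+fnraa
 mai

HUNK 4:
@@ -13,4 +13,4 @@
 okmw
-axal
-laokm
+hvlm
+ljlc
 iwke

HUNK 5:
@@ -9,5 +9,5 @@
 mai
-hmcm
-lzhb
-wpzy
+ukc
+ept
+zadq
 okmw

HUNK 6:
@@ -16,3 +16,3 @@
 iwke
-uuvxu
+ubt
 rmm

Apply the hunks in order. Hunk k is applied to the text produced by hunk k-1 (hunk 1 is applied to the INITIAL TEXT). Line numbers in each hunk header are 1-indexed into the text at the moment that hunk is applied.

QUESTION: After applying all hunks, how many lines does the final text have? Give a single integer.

Hunk 1: at line 2 remove [kmy] add [cvqb,uukn] -> 15 lines: idre tmu cvqb uukn njf iqfmv xqw lzhb wpzy okmw axal laokm iwke uuvxu rmm
Hunk 2: at line 6 remove [xqw] add [mai,hmcm] -> 16 lines: idre tmu cvqb uukn njf iqfmv mai hmcm lzhb wpzy okmw axal laokm iwke uuvxu rmm
Hunk 3: at line 5 remove [iqfmv] add [ebncr,nsotf,fnraa] -> 18 lines: idre tmu cvqb uukn njf ebncr nsotf fnraa mai hmcm lzhb wpzy okmw axal laokm iwke uuvxu rmm
Hunk 4: at line 13 remove [axal,laokm] add [hvlm,ljlc] -> 18 lines: idre tmu cvqb uukn njf ebncr nsotf fnraa mai hmcm lzhb wpzy okmw hvlm ljlc iwke uuvxu rmm
Hunk 5: at line 9 remove [hmcm,lzhb,wpzy] add [ukc,ept,zadq] -> 18 lines: idre tmu cvqb uukn njf ebncr nsotf fnraa mai ukc ept zadq okmw hvlm ljlc iwke uuvxu rmm
Hunk 6: at line 16 remove [uuvxu] add [ubt] -> 18 lines: idre tmu cvqb uukn njf ebncr nsotf fnraa mai ukc ept zadq okmw hvlm ljlc iwke ubt rmm
Final line count: 18

Answer: 18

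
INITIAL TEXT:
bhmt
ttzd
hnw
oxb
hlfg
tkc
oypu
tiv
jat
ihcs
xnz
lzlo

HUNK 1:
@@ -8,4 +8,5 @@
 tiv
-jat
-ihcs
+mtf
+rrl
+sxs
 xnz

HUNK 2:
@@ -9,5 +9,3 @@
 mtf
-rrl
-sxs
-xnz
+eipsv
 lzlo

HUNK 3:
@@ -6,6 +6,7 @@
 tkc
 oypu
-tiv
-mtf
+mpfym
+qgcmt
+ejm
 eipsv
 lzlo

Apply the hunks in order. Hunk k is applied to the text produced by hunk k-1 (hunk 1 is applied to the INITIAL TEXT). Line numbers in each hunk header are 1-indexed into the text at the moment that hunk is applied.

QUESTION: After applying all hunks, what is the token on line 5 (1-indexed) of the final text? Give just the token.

Answer: hlfg

Derivation:
Hunk 1: at line 8 remove [jat,ihcs] add [mtf,rrl,sxs] -> 13 lines: bhmt ttzd hnw oxb hlfg tkc oypu tiv mtf rrl sxs xnz lzlo
Hunk 2: at line 9 remove [rrl,sxs,xnz] add [eipsv] -> 11 lines: bhmt ttzd hnw oxb hlfg tkc oypu tiv mtf eipsv lzlo
Hunk 3: at line 6 remove [tiv,mtf] add [mpfym,qgcmt,ejm] -> 12 lines: bhmt ttzd hnw oxb hlfg tkc oypu mpfym qgcmt ejm eipsv lzlo
Final line 5: hlfg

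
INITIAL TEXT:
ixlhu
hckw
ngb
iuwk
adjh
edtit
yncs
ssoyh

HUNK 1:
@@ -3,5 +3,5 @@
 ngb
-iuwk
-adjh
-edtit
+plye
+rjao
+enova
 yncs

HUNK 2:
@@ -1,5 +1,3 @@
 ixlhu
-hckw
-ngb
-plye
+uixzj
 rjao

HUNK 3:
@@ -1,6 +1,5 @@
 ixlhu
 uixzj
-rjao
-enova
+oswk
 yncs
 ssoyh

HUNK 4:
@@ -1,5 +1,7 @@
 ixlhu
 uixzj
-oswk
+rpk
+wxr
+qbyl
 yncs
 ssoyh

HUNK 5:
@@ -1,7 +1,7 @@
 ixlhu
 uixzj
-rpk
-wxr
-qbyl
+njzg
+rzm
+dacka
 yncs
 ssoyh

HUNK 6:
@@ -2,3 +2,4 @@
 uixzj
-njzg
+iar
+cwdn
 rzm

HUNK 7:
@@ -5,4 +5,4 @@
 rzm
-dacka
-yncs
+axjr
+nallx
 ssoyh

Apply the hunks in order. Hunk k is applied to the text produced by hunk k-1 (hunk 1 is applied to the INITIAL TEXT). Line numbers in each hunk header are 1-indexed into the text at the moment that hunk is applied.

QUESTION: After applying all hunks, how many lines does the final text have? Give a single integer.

Hunk 1: at line 3 remove [iuwk,adjh,edtit] add [plye,rjao,enova] -> 8 lines: ixlhu hckw ngb plye rjao enova yncs ssoyh
Hunk 2: at line 1 remove [hckw,ngb,plye] add [uixzj] -> 6 lines: ixlhu uixzj rjao enova yncs ssoyh
Hunk 3: at line 1 remove [rjao,enova] add [oswk] -> 5 lines: ixlhu uixzj oswk yncs ssoyh
Hunk 4: at line 1 remove [oswk] add [rpk,wxr,qbyl] -> 7 lines: ixlhu uixzj rpk wxr qbyl yncs ssoyh
Hunk 5: at line 1 remove [rpk,wxr,qbyl] add [njzg,rzm,dacka] -> 7 lines: ixlhu uixzj njzg rzm dacka yncs ssoyh
Hunk 6: at line 2 remove [njzg] add [iar,cwdn] -> 8 lines: ixlhu uixzj iar cwdn rzm dacka yncs ssoyh
Hunk 7: at line 5 remove [dacka,yncs] add [axjr,nallx] -> 8 lines: ixlhu uixzj iar cwdn rzm axjr nallx ssoyh
Final line count: 8

Answer: 8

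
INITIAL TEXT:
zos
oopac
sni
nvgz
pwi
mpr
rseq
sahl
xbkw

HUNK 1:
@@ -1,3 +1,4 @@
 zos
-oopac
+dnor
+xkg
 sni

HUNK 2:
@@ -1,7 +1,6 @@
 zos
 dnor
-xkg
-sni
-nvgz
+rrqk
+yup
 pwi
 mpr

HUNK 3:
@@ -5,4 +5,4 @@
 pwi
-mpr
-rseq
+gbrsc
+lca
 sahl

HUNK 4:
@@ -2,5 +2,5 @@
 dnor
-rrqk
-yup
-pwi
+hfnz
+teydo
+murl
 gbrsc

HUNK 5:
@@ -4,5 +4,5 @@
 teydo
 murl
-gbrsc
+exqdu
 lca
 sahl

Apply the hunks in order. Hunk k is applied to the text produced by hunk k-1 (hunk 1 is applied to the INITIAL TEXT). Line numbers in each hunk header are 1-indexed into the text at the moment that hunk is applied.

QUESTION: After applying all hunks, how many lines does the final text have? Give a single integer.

Answer: 9

Derivation:
Hunk 1: at line 1 remove [oopac] add [dnor,xkg] -> 10 lines: zos dnor xkg sni nvgz pwi mpr rseq sahl xbkw
Hunk 2: at line 1 remove [xkg,sni,nvgz] add [rrqk,yup] -> 9 lines: zos dnor rrqk yup pwi mpr rseq sahl xbkw
Hunk 3: at line 5 remove [mpr,rseq] add [gbrsc,lca] -> 9 lines: zos dnor rrqk yup pwi gbrsc lca sahl xbkw
Hunk 4: at line 2 remove [rrqk,yup,pwi] add [hfnz,teydo,murl] -> 9 lines: zos dnor hfnz teydo murl gbrsc lca sahl xbkw
Hunk 5: at line 4 remove [gbrsc] add [exqdu] -> 9 lines: zos dnor hfnz teydo murl exqdu lca sahl xbkw
Final line count: 9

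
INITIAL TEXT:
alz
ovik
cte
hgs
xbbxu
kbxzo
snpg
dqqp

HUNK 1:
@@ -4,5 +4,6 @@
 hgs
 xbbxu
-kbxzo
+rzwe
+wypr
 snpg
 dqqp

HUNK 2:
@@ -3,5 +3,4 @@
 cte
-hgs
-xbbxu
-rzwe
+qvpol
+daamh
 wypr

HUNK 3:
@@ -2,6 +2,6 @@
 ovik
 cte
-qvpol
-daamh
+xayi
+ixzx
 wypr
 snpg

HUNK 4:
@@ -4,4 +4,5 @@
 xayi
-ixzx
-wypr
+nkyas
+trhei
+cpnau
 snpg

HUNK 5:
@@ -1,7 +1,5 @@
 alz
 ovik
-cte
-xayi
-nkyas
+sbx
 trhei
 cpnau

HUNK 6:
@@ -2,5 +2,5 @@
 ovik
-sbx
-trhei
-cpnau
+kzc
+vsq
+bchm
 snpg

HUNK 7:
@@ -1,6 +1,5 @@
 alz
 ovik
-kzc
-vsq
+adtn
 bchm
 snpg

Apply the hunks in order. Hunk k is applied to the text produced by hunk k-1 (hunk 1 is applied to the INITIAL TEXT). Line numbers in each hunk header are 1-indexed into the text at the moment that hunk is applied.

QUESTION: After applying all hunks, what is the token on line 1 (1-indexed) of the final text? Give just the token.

Hunk 1: at line 4 remove [kbxzo] add [rzwe,wypr] -> 9 lines: alz ovik cte hgs xbbxu rzwe wypr snpg dqqp
Hunk 2: at line 3 remove [hgs,xbbxu,rzwe] add [qvpol,daamh] -> 8 lines: alz ovik cte qvpol daamh wypr snpg dqqp
Hunk 3: at line 2 remove [qvpol,daamh] add [xayi,ixzx] -> 8 lines: alz ovik cte xayi ixzx wypr snpg dqqp
Hunk 4: at line 4 remove [ixzx,wypr] add [nkyas,trhei,cpnau] -> 9 lines: alz ovik cte xayi nkyas trhei cpnau snpg dqqp
Hunk 5: at line 1 remove [cte,xayi,nkyas] add [sbx] -> 7 lines: alz ovik sbx trhei cpnau snpg dqqp
Hunk 6: at line 2 remove [sbx,trhei,cpnau] add [kzc,vsq,bchm] -> 7 lines: alz ovik kzc vsq bchm snpg dqqp
Hunk 7: at line 1 remove [kzc,vsq] add [adtn] -> 6 lines: alz ovik adtn bchm snpg dqqp
Final line 1: alz

Answer: alz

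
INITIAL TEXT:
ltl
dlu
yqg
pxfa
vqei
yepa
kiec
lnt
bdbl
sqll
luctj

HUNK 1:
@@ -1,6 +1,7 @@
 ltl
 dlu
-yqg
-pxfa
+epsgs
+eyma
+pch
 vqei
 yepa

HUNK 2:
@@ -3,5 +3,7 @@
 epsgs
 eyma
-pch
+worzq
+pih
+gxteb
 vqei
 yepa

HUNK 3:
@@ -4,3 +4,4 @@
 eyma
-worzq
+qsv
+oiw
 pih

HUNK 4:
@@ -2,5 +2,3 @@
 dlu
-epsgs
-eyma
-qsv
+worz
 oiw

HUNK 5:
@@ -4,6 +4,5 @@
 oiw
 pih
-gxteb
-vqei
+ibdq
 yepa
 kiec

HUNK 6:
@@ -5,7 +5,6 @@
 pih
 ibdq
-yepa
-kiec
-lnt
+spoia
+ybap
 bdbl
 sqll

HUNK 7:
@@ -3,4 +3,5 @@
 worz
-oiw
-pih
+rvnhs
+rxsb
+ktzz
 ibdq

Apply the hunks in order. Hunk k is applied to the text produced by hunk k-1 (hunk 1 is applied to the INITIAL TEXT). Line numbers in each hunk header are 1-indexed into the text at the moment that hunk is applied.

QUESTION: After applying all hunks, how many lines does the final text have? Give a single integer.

Hunk 1: at line 1 remove [yqg,pxfa] add [epsgs,eyma,pch] -> 12 lines: ltl dlu epsgs eyma pch vqei yepa kiec lnt bdbl sqll luctj
Hunk 2: at line 3 remove [pch] add [worzq,pih,gxteb] -> 14 lines: ltl dlu epsgs eyma worzq pih gxteb vqei yepa kiec lnt bdbl sqll luctj
Hunk 3: at line 4 remove [worzq] add [qsv,oiw] -> 15 lines: ltl dlu epsgs eyma qsv oiw pih gxteb vqei yepa kiec lnt bdbl sqll luctj
Hunk 4: at line 2 remove [epsgs,eyma,qsv] add [worz] -> 13 lines: ltl dlu worz oiw pih gxteb vqei yepa kiec lnt bdbl sqll luctj
Hunk 5: at line 4 remove [gxteb,vqei] add [ibdq] -> 12 lines: ltl dlu worz oiw pih ibdq yepa kiec lnt bdbl sqll luctj
Hunk 6: at line 5 remove [yepa,kiec,lnt] add [spoia,ybap] -> 11 lines: ltl dlu worz oiw pih ibdq spoia ybap bdbl sqll luctj
Hunk 7: at line 3 remove [oiw,pih] add [rvnhs,rxsb,ktzz] -> 12 lines: ltl dlu worz rvnhs rxsb ktzz ibdq spoia ybap bdbl sqll luctj
Final line count: 12

Answer: 12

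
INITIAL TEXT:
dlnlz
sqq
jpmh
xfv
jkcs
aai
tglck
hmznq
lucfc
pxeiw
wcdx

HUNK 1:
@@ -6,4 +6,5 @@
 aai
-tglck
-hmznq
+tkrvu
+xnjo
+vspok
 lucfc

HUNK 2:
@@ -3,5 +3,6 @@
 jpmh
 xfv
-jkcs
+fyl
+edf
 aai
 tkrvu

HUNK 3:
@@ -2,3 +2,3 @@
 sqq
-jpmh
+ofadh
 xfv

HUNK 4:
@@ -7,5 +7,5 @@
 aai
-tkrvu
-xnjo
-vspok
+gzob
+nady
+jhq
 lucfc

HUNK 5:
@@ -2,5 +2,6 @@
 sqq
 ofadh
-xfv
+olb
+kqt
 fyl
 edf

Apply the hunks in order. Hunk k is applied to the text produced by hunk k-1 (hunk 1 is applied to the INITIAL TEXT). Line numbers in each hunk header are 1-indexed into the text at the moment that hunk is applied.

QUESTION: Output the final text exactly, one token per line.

Answer: dlnlz
sqq
ofadh
olb
kqt
fyl
edf
aai
gzob
nady
jhq
lucfc
pxeiw
wcdx

Derivation:
Hunk 1: at line 6 remove [tglck,hmznq] add [tkrvu,xnjo,vspok] -> 12 lines: dlnlz sqq jpmh xfv jkcs aai tkrvu xnjo vspok lucfc pxeiw wcdx
Hunk 2: at line 3 remove [jkcs] add [fyl,edf] -> 13 lines: dlnlz sqq jpmh xfv fyl edf aai tkrvu xnjo vspok lucfc pxeiw wcdx
Hunk 3: at line 2 remove [jpmh] add [ofadh] -> 13 lines: dlnlz sqq ofadh xfv fyl edf aai tkrvu xnjo vspok lucfc pxeiw wcdx
Hunk 4: at line 7 remove [tkrvu,xnjo,vspok] add [gzob,nady,jhq] -> 13 lines: dlnlz sqq ofadh xfv fyl edf aai gzob nady jhq lucfc pxeiw wcdx
Hunk 5: at line 2 remove [xfv] add [olb,kqt] -> 14 lines: dlnlz sqq ofadh olb kqt fyl edf aai gzob nady jhq lucfc pxeiw wcdx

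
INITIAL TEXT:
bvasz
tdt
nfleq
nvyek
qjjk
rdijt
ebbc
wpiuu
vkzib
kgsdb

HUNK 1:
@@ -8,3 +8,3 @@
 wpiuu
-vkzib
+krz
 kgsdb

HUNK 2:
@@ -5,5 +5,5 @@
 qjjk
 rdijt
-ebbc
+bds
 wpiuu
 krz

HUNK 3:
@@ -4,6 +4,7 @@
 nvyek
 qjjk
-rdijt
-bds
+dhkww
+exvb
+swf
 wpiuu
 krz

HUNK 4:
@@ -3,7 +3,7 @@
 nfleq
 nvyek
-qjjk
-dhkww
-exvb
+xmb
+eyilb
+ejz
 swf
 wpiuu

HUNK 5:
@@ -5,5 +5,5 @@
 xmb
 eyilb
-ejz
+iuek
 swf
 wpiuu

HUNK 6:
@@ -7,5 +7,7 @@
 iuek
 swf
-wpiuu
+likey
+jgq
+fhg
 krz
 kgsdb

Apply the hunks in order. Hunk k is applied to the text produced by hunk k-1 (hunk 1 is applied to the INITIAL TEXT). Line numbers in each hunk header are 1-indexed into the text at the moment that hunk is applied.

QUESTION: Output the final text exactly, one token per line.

Answer: bvasz
tdt
nfleq
nvyek
xmb
eyilb
iuek
swf
likey
jgq
fhg
krz
kgsdb

Derivation:
Hunk 1: at line 8 remove [vkzib] add [krz] -> 10 lines: bvasz tdt nfleq nvyek qjjk rdijt ebbc wpiuu krz kgsdb
Hunk 2: at line 5 remove [ebbc] add [bds] -> 10 lines: bvasz tdt nfleq nvyek qjjk rdijt bds wpiuu krz kgsdb
Hunk 3: at line 4 remove [rdijt,bds] add [dhkww,exvb,swf] -> 11 lines: bvasz tdt nfleq nvyek qjjk dhkww exvb swf wpiuu krz kgsdb
Hunk 4: at line 3 remove [qjjk,dhkww,exvb] add [xmb,eyilb,ejz] -> 11 lines: bvasz tdt nfleq nvyek xmb eyilb ejz swf wpiuu krz kgsdb
Hunk 5: at line 5 remove [ejz] add [iuek] -> 11 lines: bvasz tdt nfleq nvyek xmb eyilb iuek swf wpiuu krz kgsdb
Hunk 6: at line 7 remove [wpiuu] add [likey,jgq,fhg] -> 13 lines: bvasz tdt nfleq nvyek xmb eyilb iuek swf likey jgq fhg krz kgsdb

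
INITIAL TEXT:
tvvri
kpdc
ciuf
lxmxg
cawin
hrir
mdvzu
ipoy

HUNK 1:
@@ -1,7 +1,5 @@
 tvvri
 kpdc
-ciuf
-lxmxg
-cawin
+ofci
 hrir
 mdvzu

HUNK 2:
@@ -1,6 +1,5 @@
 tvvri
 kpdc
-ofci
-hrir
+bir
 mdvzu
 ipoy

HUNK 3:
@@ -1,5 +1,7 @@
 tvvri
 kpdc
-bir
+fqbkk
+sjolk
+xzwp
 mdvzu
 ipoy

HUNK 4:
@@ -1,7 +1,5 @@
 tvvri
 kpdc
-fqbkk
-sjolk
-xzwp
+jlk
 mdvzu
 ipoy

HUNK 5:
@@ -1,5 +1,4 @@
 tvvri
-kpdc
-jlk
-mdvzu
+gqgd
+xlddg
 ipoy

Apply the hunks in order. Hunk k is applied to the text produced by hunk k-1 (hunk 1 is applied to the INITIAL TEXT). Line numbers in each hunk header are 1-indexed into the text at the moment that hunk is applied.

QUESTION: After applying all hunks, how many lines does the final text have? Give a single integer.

Hunk 1: at line 1 remove [ciuf,lxmxg,cawin] add [ofci] -> 6 lines: tvvri kpdc ofci hrir mdvzu ipoy
Hunk 2: at line 1 remove [ofci,hrir] add [bir] -> 5 lines: tvvri kpdc bir mdvzu ipoy
Hunk 3: at line 1 remove [bir] add [fqbkk,sjolk,xzwp] -> 7 lines: tvvri kpdc fqbkk sjolk xzwp mdvzu ipoy
Hunk 4: at line 1 remove [fqbkk,sjolk,xzwp] add [jlk] -> 5 lines: tvvri kpdc jlk mdvzu ipoy
Hunk 5: at line 1 remove [kpdc,jlk,mdvzu] add [gqgd,xlddg] -> 4 lines: tvvri gqgd xlddg ipoy
Final line count: 4

Answer: 4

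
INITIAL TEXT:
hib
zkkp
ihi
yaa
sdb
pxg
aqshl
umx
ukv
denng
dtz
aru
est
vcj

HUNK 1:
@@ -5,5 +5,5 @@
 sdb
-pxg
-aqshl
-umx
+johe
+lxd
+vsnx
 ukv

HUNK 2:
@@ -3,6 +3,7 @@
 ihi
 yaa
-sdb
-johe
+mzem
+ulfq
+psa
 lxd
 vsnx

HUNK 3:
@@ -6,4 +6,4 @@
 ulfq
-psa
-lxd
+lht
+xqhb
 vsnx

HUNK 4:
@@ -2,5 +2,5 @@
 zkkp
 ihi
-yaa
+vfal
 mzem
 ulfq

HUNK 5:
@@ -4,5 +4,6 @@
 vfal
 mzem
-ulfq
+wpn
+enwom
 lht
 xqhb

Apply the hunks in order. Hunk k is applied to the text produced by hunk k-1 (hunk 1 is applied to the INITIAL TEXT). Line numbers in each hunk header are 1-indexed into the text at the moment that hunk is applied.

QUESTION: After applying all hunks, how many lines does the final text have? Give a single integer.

Answer: 16

Derivation:
Hunk 1: at line 5 remove [pxg,aqshl,umx] add [johe,lxd,vsnx] -> 14 lines: hib zkkp ihi yaa sdb johe lxd vsnx ukv denng dtz aru est vcj
Hunk 2: at line 3 remove [sdb,johe] add [mzem,ulfq,psa] -> 15 lines: hib zkkp ihi yaa mzem ulfq psa lxd vsnx ukv denng dtz aru est vcj
Hunk 3: at line 6 remove [psa,lxd] add [lht,xqhb] -> 15 lines: hib zkkp ihi yaa mzem ulfq lht xqhb vsnx ukv denng dtz aru est vcj
Hunk 4: at line 2 remove [yaa] add [vfal] -> 15 lines: hib zkkp ihi vfal mzem ulfq lht xqhb vsnx ukv denng dtz aru est vcj
Hunk 5: at line 4 remove [ulfq] add [wpn,enwom] -> 16 lines: hib zkkp ihi vfal mzem wpn enwom lht xqhb vsnx ukv denng dtz aru est vcj
Final line count: 16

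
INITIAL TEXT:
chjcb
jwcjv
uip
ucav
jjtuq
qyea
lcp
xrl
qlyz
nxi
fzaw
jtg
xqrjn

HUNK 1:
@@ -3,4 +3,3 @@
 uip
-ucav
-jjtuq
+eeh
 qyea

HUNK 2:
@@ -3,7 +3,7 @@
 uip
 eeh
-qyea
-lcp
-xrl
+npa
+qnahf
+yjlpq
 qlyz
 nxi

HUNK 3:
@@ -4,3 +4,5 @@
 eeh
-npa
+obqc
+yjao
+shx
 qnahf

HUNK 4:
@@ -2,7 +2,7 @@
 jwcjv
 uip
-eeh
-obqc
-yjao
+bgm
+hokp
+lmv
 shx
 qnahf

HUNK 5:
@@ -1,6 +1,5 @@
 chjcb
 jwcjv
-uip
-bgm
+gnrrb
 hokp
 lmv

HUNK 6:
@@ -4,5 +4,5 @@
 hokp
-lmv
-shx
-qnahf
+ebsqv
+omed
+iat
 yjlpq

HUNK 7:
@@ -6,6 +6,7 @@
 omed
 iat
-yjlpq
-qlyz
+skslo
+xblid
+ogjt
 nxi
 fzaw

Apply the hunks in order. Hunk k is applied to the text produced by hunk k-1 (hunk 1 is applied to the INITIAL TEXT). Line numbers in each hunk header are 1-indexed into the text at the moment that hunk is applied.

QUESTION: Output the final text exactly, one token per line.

Answer: chjcb
jwcjv
gnrrb
hokp
ebsqv
omed
iat
skslo
xblid
ogjt
nxi
fzaw
jtg
xqrjn

Derivation:
Hunk 1: at line 3 remove [ucav,jjtuq] add [eeh] -> 12 lines: chjcb jwcjv uip eeh qyea lcp xrl qlyz nxi fzaw jtg xqrjn
Hunk 2: at line 3 remove [qyea,lcp,xrl] add [npa,qnahf,yjlpq] -> 12 lines: chjcb jwcjv uip eeh npa qnahf yjlpq qlyz nxi fzaw jtg xqrjn
Hunk 3: at line 4 remove [npa] add [obqc,yjao,shx] -> 14 lines: chjcb jwcjv uip eeh obqc yjao shx qnahf yjlpq qlyz nxi fzaw jtg xqrjn
Hunk 4: at line 2 remove [eeh,obqc,yjao] add [bgm,hokp,lmv] -> 14 lines: chjcb jwcjv uip bgm hokp lmv shx qnahf yjlpq qlyz nxi fzaw jtg xqrjn
Hunk 5: at line 1 remove [uip,bgm] add [gnrrb] -> 13 lines: chjcb jwcjv gnrrb hokp lmv shx qnahf yjlpq qlyz nxi fzaw jtg xqrjn
Hunk 6: at line 4 remove [lmv,shx,qnahf] add [ebsqv,omed,iat] -> 13 lines: chjcb jwcjv gnrrb hokp ebsqv omed iat yjlpq qlyz nxi fzaw jtg xqrjn
Hunk 7: at line 6 remove [yjlpq,qlyz] add [skslo,xblid,ogjt] -> 14 lines: chjcb jwcjv gnrrb hokp ebsqv omed iat skslo xblid ogjt nxi fzaw jtg xqrjn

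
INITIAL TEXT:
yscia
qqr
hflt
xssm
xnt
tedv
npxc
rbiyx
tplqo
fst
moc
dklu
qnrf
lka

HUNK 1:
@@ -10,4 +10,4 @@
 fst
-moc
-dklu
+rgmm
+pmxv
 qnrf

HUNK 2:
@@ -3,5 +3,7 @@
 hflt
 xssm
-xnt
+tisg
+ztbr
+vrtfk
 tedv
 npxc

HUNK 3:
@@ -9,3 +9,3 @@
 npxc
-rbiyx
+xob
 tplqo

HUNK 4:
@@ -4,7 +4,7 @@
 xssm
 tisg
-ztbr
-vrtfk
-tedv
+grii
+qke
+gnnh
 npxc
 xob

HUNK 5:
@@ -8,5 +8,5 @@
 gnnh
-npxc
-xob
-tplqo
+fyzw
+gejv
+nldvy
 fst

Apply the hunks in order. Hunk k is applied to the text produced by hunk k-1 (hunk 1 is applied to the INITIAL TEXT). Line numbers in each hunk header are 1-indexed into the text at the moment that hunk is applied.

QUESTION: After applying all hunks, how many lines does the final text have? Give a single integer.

Answer: 16

Derivation:
Hunk 1: at line 10 remove [moc,dklu] add [rgmm,pmxv] -> 14 lines: yscia qqr hflt xssm xnt tedv npxc rbiyx tplqo fst rgmm pmxv qnrf lka
Hunk 2: at line 3 remove [xnt] add [tisg,ztbr,vrtfk] -> 16 lines: yscia qqr hflt xssm tisg ztbr vrtfk tedv npxc rbiyx tplqo fst rgmm pmxv qnrf lka
Hunk 3: at line 9 remove [rbiyx] add [xob] -> 16 lines: yscia qqr hflt xssm tisg ztbr vrtfk tedv npxc xob tplqo fst rgmm pmxv qnrf lka
Hunk 4: at line 4 remove [ztbr,vrtfk,tedv] add [grii,qke,gnnh] -> 16 lines: yscia qqr hflt xssm tisg grii qke gnnh npxc xob tplqo fst rgmm pmxv qnrf lka
Hunk 5: at line 8 remove [npxc,xob,tplqo] add [fyzw,gejv,nldvy] -> 16 lines: yscia qqr hflt xssm tisg grii qke gnnh fyzw gejv nldvy fst rgmm pmxv qnrf lka
Final line count: 16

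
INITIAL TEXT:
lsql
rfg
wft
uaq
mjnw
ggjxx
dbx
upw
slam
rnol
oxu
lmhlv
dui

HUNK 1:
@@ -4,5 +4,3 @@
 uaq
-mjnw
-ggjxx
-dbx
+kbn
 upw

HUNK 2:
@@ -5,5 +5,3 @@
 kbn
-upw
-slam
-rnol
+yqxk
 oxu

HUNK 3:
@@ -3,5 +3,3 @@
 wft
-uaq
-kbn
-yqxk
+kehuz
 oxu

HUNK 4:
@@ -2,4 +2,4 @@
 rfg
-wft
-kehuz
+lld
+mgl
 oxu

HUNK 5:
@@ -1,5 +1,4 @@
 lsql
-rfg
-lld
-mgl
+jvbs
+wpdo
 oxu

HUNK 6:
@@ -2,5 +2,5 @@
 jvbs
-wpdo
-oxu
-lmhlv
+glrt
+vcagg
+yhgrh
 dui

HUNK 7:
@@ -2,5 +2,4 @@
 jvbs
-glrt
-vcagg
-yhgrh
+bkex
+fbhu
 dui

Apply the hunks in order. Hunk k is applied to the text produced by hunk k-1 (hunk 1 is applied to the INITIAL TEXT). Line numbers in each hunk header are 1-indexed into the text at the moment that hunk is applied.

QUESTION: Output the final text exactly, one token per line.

Hunk 1: at line 4 remove [mjnw,ggjxx,dbx] add [kbn] -> 11 lines: lsql rfg wft uaq kbn upw slam rnol oxu lmhlv dui
Hunk 2: at line 5 remove [upw,slam,rnol] add [yqxk] -> 9 lines: lsql rfg wft uaq kbn yqxk oxu lmhlv dui
Hunk 3: at line 3 remove [uaq,kbn,yqxk] add [kehuz] -> 7 lines: lsql rfg wft kehuz oxu lmhlv dui
Hunk 4: at line 2 remove [wft,kehuz] add [lld,mgl] -> 7 lines: lsql rfg lld mgl oxu lmhlv dui
Hunk 5: at line 1 remove [rfg,lld,mgl] add [jvbs,wpdo] -> 6 lines: lsql jvbs wpdo oxu lmhlv dui
Hunk 6: at line 2 remove [wpdo,oxu,lmhlv] add [glrt,vcagg,yhgrh] -> 6 lines: lsql jvbs glrt vcagg yhgrh dui
Hunk 7: at line 2 remove [glrt,vcagg,yhgrh] add [bkex,fbhu] -> 5 lines: lsql jvbs bkex fbhu dui

Answer: lsql
jvbs
bkex
fbhu
dui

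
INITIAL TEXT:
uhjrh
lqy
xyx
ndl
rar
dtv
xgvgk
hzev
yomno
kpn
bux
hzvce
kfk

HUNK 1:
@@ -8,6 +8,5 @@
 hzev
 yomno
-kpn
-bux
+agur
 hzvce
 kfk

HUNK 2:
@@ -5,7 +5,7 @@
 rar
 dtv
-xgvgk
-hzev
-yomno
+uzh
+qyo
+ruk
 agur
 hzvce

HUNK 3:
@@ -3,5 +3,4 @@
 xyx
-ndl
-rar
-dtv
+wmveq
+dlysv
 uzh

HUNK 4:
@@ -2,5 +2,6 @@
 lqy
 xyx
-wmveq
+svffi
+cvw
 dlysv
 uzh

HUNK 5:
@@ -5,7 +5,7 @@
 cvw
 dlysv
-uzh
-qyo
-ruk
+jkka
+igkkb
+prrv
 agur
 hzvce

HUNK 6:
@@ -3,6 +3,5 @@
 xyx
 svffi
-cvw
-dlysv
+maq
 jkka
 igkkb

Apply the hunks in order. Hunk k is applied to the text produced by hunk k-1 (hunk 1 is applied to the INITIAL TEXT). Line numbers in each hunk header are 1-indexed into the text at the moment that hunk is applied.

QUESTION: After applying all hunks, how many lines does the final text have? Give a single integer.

Answer: 11

Derivation:
Hunk 1: at line 8 remove [kpn,bux] add [agur] -> 12 lines: uhjrh lqy xyx ndl rar dtv xgvgk hzev yomno agur hzvce kfk
Hunk 2: at line 5 remove [xgvgk,hzev,yomno] add [uzh,qyo,ruk] -> 12 lines: uhjrh lqy xyx ndl rar dtv uzh qyo ruk agur hzvce kfk
Hunk 3: at line 3 remove [ndl,rar,dtv] add [wmveq,dlysv] -> 11 lines: uhjrh lqy xyx wmveq dlysv uzh qyo ruk agur hzvce kfk
Hunk 4: at line 2 remove [wmveq] add [svffi,cvw] -> 12 lines: uhjrh lqy xyx svffi cvw dlysv uzh qyo ruk agur hzvce kfk
Hunk 5: at line 5 remove [uzh,qyo,ruk] add [jkka,igkkb,prrv] -> 12 lines: uhjrh lqy xyx svffi cvw dlysv jkka igkkb prrv agur hzvce kfk
Hunk 6: at line 3 remove [cvw,dlysv] add [maq] -> 11 lines: uhjrh lqy xyx svffi maq jkka igkkb prrv agur hzvce kfk
Final line count: 11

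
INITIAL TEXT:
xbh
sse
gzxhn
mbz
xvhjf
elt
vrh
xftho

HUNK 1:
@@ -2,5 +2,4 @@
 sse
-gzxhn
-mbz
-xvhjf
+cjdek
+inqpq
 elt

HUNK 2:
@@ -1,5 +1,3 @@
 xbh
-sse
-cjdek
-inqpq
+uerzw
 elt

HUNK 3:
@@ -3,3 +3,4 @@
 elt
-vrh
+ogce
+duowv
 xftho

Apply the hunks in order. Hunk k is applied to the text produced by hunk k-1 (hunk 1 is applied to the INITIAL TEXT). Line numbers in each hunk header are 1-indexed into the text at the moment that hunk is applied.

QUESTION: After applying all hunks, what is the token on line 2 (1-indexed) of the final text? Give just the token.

Hunk 1: at line 2 remove [gzxhn,mbz,xvhjf] add [cjdek,inqpq] -> 7 lines: xbh sse cjdek inqpq elt vrh xftho
Hunk 2: at line 1 remove [sse,cjdek,inqpq] add [uerzw] -> 5 lines: xbh uerzw elt vrh xftho
Hunk 3: at line 3 remove [vrh] add [ogce,duowv] -> 6 lines: xbh uerzw elt ogce duowv xftho
Final line 2: uerzw

Answer: uerzw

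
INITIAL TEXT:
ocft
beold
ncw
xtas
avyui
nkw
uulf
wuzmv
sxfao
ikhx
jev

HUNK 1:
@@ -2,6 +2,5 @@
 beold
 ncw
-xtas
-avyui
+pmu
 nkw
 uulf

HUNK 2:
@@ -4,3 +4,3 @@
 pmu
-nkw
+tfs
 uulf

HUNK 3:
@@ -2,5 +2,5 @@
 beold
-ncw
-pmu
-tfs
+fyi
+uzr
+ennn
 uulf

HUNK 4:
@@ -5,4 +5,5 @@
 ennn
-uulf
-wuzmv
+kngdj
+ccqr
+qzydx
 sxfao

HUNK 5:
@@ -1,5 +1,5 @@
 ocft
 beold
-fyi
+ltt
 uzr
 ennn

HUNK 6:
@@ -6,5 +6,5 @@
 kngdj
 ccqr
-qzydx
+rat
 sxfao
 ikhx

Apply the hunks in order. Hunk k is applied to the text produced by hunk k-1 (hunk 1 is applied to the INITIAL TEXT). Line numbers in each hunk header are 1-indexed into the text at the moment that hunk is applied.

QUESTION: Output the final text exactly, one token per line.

Hunk 1: at line 2 remove [xtas,avyui] add [pmu] -> 10 lines: ocft beold ncw pmu nkw uulf wuzmv sxfao ikhx jev
Hunk 2: at line 4 remove [nkw] add [tfs] -> 10 lines: ocft beold ncw pmu tfs uulf wuzmv sxfao ikhx jev
Hunk 3: at line 2 remove [ncw,pmu,tfs] add [fyi,uzr,ennn] -> 10 lines: ocft beold fyi uzr ennn uulf wuzmv sxfao ikhx jev
Hunk 4: at line 5 remove [uulf,wuzmv] add [kngdj,ccqr,qzydx] -> 11 lines: ocft beold fyi uzr ennn kngdj ccqr qzydx sxfao ikhx jev
Hunk 5: at line 1 remove [fyi] add [ltt] -> 11 lines: ocft beold ltt uzr ennn kngdj ccqr qzydx sxfao ikhx jev
Hunk 6: at line 6 remove [qzydx] add [rat] -> 11 lines: ocft beold ltt uzr ennn kngdj ccqr rat sxfao ikhx jev

Answer: ocft
beold
ltt
uzr
ennn
kngdj
ccqr
rat
sxfao
ikhx
jev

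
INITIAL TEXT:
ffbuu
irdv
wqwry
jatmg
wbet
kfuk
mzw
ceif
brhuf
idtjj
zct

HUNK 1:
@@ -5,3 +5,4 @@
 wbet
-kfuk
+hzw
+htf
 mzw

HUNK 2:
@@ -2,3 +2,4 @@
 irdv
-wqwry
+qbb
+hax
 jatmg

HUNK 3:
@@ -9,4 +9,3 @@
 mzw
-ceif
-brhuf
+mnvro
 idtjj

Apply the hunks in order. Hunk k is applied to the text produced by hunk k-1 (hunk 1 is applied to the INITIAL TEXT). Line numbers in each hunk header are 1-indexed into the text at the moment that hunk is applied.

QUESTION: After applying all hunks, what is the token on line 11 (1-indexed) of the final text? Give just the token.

Hunk 1: at line 5 remove [kfuk] add [hzw,htf] -> 12 lines: ffbuu irdv wqwry jatmg wbet hzw htf mzw ceif brhuf idtjj zct
Hunk 2: at line 2 remove [wqwry] add [qbb,hax] -> 13 lines: ffbuu irdv qbb hax jatmg wbet hzw htf mzw ceif brhuf idtjj zct
Hunk 3: at line 9 remove [ceif,brhuf] add [mnvro] -> 12 lines: ffbuu irdv qbb hax jatmg wbet hzw htf mzw mnvro idtjj zct
Final line 11: idtjj

Answer: idtjj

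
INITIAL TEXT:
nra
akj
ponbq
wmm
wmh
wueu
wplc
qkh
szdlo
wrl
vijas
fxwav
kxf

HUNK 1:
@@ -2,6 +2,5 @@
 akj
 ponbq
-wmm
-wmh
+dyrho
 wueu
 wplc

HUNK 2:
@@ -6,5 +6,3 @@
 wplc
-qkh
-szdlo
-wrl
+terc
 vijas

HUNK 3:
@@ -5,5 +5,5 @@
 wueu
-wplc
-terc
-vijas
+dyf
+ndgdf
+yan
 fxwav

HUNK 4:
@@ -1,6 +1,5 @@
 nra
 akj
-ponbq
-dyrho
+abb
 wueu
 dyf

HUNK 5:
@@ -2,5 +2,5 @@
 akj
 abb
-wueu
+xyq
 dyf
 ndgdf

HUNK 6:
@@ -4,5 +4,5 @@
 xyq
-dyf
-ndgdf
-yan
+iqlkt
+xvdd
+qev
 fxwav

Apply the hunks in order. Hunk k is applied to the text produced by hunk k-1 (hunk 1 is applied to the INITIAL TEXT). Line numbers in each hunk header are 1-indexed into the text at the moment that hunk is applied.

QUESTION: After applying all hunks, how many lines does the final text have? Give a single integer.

Hunk 1: at line 2 remove [wmm,wmh] add [dyrho] -> 12 lines: nra akj ponbq dyrho wueu wplc qkh szdlo wrl vijas fxwav kxf
Hunk 2: at line 6 remove [qkh,szdlo,wrl] add [terc] -> 10 lines: nra akj ponbq dyrho wueu wplc terc vijas fxwav kxf
Hunk 3: at line 5 remove [wplc,terc,vijas] add [dyf,ndgdf,yan] -> 10 lines: nra akj ponbq dyrho wueu dyf ndgdf yan fxwav kxf
Hunk 4: at line 1 remove [ponbq,dyrho] add [abb] -> 9 lines: nra akj abb wueu dyf ndgdf yan fxwav kxf
Hunk 5: at line 2 remove [wueu] add [xyq] -> 9 lines: nra akj abb xyq dyf ndgdf yan fxwav kxf
Hunk 6: at line 4 remove [dyf,ndgdf,yan] add [iqlkt,xvdd,qev] -> 9 lines: nra akj abb xyq iqlkt xvdd qev fxwav kxf
Final line count: 9

Answer: 9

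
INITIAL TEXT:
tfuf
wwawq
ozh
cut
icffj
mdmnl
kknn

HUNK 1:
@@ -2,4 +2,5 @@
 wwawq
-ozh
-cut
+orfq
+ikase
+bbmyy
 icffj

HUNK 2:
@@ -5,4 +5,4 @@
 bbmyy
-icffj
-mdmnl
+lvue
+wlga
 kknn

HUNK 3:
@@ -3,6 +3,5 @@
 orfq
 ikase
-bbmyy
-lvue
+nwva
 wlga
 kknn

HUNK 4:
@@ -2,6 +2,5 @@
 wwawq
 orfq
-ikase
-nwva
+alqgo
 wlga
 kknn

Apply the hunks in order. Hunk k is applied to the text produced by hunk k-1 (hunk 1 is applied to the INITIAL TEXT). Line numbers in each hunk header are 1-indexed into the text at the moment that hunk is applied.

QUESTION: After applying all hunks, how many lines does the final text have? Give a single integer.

Answer: 6

Derivation:
Hunk 1: at line 2 remove [ozh,cut] add [orfq,ikase,bbmyy] -> 8 lines: tfuf wwawq orfq ikase bbmyy icffj mdmnl kknn
Hunk 2: at line 5 remove [icffj,mdmnl] add [lvue,wlga] -> 8 lines: tfuf wwawq orfq ikase bbmyy lvue wlga kknn
Hunk 3: at line 3 remove [bbmyy,lvue] add [nwva] -> 7 lines: tfuf wwawq orfq ikase nwva wlga kknn
Hunk 4: at line 2 remove [ikase,nwva] add [alqgo] -> 6 lines: tfuf wwawq orfq alqgo wlga kknn
Final line count: 6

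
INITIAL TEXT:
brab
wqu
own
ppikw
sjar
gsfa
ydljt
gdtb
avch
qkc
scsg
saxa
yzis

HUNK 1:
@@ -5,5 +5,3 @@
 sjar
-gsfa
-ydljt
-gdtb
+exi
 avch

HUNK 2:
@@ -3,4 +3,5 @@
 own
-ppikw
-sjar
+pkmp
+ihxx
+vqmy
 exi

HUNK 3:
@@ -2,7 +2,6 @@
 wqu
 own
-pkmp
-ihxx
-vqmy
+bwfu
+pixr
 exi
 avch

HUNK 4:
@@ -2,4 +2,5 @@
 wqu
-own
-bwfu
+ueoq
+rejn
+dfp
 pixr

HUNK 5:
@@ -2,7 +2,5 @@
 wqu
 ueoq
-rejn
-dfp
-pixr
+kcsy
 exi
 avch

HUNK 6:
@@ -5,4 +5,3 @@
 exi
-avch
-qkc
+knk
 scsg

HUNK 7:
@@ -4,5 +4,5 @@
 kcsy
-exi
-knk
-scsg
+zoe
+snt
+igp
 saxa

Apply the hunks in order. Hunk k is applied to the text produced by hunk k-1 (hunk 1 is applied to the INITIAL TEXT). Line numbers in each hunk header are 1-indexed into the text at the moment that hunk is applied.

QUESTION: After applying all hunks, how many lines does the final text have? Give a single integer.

Hunk 1: at line 5 remove [gsfa,ydljt,gdtb] add [exi] -> 11 lines: brab wqu own ppikw sjar exi avch qkc scsg saxa yzis
Hunk 2: at line 3 remove [ppikw,sjar] add [pkmp,ihxx,vqmy] -> 12 lines: brab wqu own pkmp ihxx vqmy exi avch qkc scsg saxa yzis
Hunk 3: at line 2 remove [pkmp,ihxx,vqmy] add [bwfu,pixr] -> 11 lines: brab wqu own bwfu pixr exi avch qkc scsg saxa yzis
Hunk 4: at line 2 remove [own,bwfu] add [ueoq,rejn,dfp] -> 12 lines: brab wqu ueoq rejn dfp pixr exi avch qkc scsg saxa yzis
Hunk 5: at line 2 remove [rejn,dfp,pixr] add [kcsy] -> 10 lines: brab wqu ueoq kcsy exi avch qkc scsg saxa yzis
Hunk 6: at line 5 remove [avch,qkc] add [knk] -> 9 lines: brab wqu ueoq kcsy exi knk scsg saxa yzis
Hunk 7: at line 4 remove [exi,knk,scsg] add [zoe,snt,igp] -> 9 lines: brab wqu ueoq kcsy zoe snt igp saxa yzis
Final line count: 9

Answer: 9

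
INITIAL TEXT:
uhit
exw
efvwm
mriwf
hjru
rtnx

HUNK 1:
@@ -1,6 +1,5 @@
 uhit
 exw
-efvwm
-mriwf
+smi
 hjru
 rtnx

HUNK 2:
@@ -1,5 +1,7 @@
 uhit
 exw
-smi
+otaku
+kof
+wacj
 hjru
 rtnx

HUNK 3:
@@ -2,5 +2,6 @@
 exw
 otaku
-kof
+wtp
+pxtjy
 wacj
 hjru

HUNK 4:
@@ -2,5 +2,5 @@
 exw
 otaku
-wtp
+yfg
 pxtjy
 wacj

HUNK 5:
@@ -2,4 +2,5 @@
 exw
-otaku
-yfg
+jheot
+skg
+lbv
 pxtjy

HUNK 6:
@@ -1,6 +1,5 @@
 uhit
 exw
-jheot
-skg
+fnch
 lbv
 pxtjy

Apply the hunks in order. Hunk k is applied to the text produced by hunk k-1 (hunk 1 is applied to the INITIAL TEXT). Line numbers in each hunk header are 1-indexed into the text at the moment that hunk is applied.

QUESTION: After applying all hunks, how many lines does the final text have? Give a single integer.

Answer: 8

Derivation:
Hunk 1: at line 1 remove [efvwm,mriwf] add [smi] -> 5 lines: uhit exw smi hjru rtnx
Hunk 2: at line 1 remove [smi] add [otaku,kof,wacj] -> 7 lines: uhit exw otaku kof wacj hjru rtnx
Hunk 3: at line 2 remove [kof] add [wtp,pxtjy] -> 8 lines: uhit exw otaku wtp pxtjy wacj hjru rtnx
Hunk 4: at line 2 remove [wtp] add [yfg] -> 8 lines: uhit exw otaku yfg pxtjy wacj hjru rtnx
Hunk 5: at line 2 remove [otaku,yfg] add [jheot,skg,lbv] -> 9 lines: uhit exw jheot skg lbv pxtjy wacj hjru rtnx
Hunk 6: at line 1 remove [jheot,skg] add [fnch] -> 8 lines: uhit exw fnch lbv pxtjy wacj hjru rtnx
Final line count: 8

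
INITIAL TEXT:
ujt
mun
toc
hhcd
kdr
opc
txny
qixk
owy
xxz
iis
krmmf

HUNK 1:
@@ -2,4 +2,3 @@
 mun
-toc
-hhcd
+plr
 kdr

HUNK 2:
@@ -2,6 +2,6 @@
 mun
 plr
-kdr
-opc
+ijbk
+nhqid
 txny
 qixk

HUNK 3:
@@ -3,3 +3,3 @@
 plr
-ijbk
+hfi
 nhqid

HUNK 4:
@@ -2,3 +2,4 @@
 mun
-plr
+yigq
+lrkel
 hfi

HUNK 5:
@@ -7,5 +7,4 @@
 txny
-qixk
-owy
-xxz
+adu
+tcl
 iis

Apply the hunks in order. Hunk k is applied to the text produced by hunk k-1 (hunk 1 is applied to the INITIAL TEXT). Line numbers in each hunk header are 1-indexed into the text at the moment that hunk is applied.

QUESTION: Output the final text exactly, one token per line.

Answer: ujt
mun
yigq
lrkel
hfi
nhqid
txny
adu
tcl
iis
krmmf

Derivation:
Hunk 1: at line 2 remove [toc,hhcd] add [plr] -> 11 lines: ujt mun plr kdr opc txny qixk owy xxz iis krmmf
Hunk 2: at line 2 remove [kdr,opc] add [ijbk,nhqid] -> 11 lines: ujt mun plr ijbk nhqid txny qixk owy xxz iis krmmf
Hunk 3: at line 3 remove [ijbk] add [hfi] -> 11 lines: ujt mun plr hfi nhqid txny qixk owy xxz iis krmmf
Hunk 4: at line 2 remove [plr] add [yigq,lrkel] -> 12 lines: ujt mun yigq lrkel hfi nhqid txny qixk owy xxz iis krmmf
Hunk 5: at line 7 remove [qixk,owy,xxz] add [adu,tcl] -> 11 lines: ujt mun yigq lrkel hfi nhqid txny adu tcl iis krmmf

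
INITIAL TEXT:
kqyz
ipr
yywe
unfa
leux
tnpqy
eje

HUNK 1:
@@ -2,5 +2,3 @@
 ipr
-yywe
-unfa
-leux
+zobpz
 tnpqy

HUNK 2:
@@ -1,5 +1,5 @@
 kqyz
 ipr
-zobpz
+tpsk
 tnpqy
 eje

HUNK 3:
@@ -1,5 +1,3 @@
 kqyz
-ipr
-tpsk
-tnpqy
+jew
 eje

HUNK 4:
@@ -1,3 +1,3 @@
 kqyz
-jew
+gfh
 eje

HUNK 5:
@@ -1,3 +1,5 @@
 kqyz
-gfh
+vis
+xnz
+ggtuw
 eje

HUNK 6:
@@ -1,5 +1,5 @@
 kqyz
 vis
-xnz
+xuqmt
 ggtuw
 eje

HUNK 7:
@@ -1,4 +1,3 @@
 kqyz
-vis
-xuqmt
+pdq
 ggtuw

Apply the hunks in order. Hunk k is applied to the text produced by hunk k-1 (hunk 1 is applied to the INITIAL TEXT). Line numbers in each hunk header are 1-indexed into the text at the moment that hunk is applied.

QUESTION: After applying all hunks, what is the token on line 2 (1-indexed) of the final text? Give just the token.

Hunk 1: at line 2 remove [yywe,unfa,leux] add [zobpz] -> 5 lines: kqyz ipr zobpz tnpqy eje
Hunk 2: at line 1 remove [zobpz] add [tpsk] -> 5 lines: kqyz ipr tpsk tnpqy eje
Hunk 3: at line 1 remove [ipr,tpsk,tnpqy] add [jew] -> 3 lines: kqyz jew eje
Hunk 4: at line 1 remove [jew] add [gfh] -> 3 lines: kqyz gfh eje
Hunk 5: at line 1 remove [gfh] add [vis,xnz,ggtuw] -> 5 lines: kqyz vis xnz ggtuw eje
Hunk 6: at line 1 remove [xnz] add [xuqmt] -> 5 lines: kqyz vis xuqmt ggtuw eje
Hunk 7: at line 1 remove [vis,xuqmt] add [pdq] -> 4 lines: kqyz pdq ggtuw eje
Final line 2: pdq

Answer: pdq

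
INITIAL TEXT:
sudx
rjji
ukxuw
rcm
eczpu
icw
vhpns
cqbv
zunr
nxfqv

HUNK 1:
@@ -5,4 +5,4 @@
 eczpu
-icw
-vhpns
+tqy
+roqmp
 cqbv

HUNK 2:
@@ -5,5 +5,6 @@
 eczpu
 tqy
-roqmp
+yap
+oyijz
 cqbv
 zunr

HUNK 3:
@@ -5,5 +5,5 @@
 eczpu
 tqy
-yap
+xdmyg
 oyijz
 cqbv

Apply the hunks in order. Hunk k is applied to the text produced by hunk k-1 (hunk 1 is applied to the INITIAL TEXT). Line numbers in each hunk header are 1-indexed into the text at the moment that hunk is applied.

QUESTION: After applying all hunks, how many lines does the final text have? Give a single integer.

Answer: 11

Derivation:
Hunk 1: at line 5 remove [icw,vhpns] add [tqy,roqmp] -> 10 lines: sudx rjji ukxuw rcm eczpu tqy roqmp cqbv zunr nxfqv
Hunk 2: at line 5 remove [roqmp] add [yap,oyijz] -> 11 lines: sudx rjji ukxuw rcm eczpu tqy yap oyijz cqbv zunr nxfqv
Hunk 3: at line 5 remove [yap] add [xdmyg] -> 11 lines: sudx rjji ukxuw rcm eczpu tqy xdmyg oyijz cqbv zunr nxfqv
Final line count: 11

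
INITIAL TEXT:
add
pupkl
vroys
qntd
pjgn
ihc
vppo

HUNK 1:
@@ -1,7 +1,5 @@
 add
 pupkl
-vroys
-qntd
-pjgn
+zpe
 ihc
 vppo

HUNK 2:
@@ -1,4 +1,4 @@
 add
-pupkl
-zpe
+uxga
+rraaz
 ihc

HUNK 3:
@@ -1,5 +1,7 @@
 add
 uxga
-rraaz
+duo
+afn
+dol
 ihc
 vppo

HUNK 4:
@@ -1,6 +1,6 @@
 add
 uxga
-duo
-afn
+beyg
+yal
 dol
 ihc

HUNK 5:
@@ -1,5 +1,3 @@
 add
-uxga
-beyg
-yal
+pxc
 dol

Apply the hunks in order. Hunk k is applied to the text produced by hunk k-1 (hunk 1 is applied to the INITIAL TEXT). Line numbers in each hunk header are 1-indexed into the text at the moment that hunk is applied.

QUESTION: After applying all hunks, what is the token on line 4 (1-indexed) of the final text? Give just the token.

Answer: ihc

Derivation:
Hunk 1: at line 1 remove [vroys,qntd,pjgn] add [zpe] -> 5 lines: add pupkl zpe ihc vppo
Hunk 2: at line 1 remove [pupkl,zpe] add [uxga,rraaz] -> 5 lines: add uxga rraaz ihc vppo
Hunk 3: at line 1 remove [rraaz] add [duo,afn,dol] -> 7 lines: add uxga duo afn dol ihc vppo
Hunk 4: at line 1 remove [duo,afn] add [beyg,yal] -> 7 lines: add uxga beyg yal dol ihc vppo
Hunk 5: at line 1 remove [uxga,beyg,yal] add [pxc] -> 5 lines: add pxc dol ihc vppo
Final line 4: ihc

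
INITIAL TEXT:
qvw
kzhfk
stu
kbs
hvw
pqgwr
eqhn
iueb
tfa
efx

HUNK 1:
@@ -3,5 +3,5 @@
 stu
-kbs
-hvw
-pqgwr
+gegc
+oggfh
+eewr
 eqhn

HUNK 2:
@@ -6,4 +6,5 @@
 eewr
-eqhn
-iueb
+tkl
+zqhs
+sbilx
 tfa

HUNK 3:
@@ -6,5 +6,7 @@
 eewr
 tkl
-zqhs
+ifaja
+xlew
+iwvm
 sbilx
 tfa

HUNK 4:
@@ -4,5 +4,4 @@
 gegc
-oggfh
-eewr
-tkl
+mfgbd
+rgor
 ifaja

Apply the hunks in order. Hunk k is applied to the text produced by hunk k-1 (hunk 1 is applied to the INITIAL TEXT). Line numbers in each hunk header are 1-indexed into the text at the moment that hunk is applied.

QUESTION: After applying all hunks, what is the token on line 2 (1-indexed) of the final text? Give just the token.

Answer: kzhfk

Derivation:
Hunk 1: at line 3 remove [kbs,hvw,pqgwr] add [gegc,oggfh,eewr] -> 10 lines: qvw kzhfk stu gegc oggfh eewr eqhn iueb tfa efx
Hunk 2: at line 6 remove [eqhn,iueb] add [tkl,zqhs,sbilx] -> 11 lines: qvw kzhfk stu gegc oggfh eewr tkl zqhs sbilx tfa efx
Hunk 3: at line 6 remove [zqhs] add [ifaja,xlew,iwvm] -> 13 lines: qvw kzhfk stu gegc oggfh eewr tkl ifaja xlew iwvm sbilx tfa efx
Hunk 4: at line 4 remove [oggfh,eewr,tkl] add [mfgbd,rgor] -> 12 lines: qvw kzhfk stu gegc mfgbd rgor ifaja xlew iwvm sbilx tfa efx
Final line 2: kzhfk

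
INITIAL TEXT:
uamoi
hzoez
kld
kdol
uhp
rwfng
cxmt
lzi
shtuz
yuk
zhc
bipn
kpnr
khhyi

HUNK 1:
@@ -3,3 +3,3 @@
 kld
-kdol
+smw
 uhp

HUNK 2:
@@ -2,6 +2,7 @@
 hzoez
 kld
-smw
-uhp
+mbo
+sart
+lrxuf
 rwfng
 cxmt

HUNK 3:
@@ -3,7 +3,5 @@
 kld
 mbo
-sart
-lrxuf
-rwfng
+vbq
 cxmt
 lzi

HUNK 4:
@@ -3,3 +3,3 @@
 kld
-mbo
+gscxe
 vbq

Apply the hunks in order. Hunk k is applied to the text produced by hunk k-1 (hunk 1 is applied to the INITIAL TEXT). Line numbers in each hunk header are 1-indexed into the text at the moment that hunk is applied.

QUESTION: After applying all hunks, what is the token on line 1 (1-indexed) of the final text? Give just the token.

Answer: uamoi

Derivation:
Hunk 1: at line 3 remove [kdol] add [smw] -> 14 lines: uamoi hzoez kld smw uhp rwfng cxmt lzi shtuz yuk zhc bipn kpnr khhyi
Hunk 2: at line 2 remove [smw,uhp] add [mbo,sart,lrxuf] -> 15 lines: uamoi hzoez kld mbo sart lrxuf rwfng cxmt lzi shtuz yuk zhc bipn kpnr khhyi
Hunk 3: at line 3 remove [sart,lrxuf,rwfng] add [vbq] -> 13 lines: uamoi hzoez kld mbo vbq cxmt lzi shtuz yuk zhc bipn kpnr khhyi
Hunk 4: at line 3 remove [mbo] add [gscxe] -> 13 lines: uamoi hzoez kld gscxe vbq cxmt lzi shtuz yuk zhc bipn kpnr khhyi
Final line 1: uamoi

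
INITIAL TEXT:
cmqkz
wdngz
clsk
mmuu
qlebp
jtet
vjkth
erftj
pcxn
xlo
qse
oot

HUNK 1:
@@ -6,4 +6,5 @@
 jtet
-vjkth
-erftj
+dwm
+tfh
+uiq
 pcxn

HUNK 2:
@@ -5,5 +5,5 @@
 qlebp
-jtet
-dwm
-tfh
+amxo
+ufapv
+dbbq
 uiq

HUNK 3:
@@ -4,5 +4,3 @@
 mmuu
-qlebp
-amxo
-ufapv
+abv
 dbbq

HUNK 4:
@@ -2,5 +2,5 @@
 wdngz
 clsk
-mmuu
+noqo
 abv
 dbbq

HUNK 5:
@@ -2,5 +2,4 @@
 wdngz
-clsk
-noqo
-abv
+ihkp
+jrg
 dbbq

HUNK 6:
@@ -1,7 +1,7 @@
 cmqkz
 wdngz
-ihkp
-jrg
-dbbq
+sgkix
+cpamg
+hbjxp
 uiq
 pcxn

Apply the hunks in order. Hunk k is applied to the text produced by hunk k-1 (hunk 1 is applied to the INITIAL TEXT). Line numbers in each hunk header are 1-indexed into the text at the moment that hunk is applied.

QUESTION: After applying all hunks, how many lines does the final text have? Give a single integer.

Hunk 1: at line 6 remove [vjkth,erftj] add [dwm,tfh,uiq] -> 13 lines: cmqkz wdngz clsk mmuu qlebp jtet dwm tfh uiq pcxn xlo qse oot
Hunk 2: at line 5 remove [jtet,dwm,tfh] add [amxo,ufapv,dbbq] -> 13 lines: cmqkz wdngz clsk mmuu qlebp amxo ufapv dbbq uiq pcxn xlo qse oot
Hunk 3: at line 4 remove [qlebp,amxo,ufapv] add [abv] -> 11 lines: cmqkz wdngz clsk mmuu abv dbbq uiq pcxn xlo qse oot
Hunk 4: at line 2 remove [mmuu] add [noqo] -> 11 lines: cmqkz wdngz clsk noqo abv dbbq uiq pcxn xlo qse oot
Hunk 5: at line 2 remove [clsk,noqo,abv] add [ihkp,jrg] -> 10 lines: cmqkz wdngz ihkp jrg dbbq uiq pcxn xlo qse oot
Hunk 6: at line 1 remove [ihkp,jrg,dbbq] add [sgkix,cpamg,hbjxp] -> 10 lines: cmqkz wdngz sgkix cpamg hbjxp uiq pcxn xlo qse oot
Final line count: 10

Answer: 10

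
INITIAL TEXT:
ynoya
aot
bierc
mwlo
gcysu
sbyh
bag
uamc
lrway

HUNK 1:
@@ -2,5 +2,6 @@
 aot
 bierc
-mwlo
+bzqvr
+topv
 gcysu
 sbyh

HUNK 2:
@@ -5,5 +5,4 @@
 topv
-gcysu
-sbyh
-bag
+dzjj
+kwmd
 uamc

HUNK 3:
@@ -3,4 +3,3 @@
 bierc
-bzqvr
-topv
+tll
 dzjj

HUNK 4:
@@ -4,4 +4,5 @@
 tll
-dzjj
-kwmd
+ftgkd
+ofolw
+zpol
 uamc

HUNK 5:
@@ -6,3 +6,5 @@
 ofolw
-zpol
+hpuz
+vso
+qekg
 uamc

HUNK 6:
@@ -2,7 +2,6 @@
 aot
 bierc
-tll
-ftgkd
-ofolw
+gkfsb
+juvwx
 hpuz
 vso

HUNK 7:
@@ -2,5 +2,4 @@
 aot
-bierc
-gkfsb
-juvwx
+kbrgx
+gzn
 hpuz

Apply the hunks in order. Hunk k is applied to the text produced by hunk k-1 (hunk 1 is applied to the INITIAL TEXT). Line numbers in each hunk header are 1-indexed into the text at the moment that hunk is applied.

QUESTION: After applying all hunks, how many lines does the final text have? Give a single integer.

Answer: 9

Derivation:
Hunk 1: at line 2 remove [mwlo] add [bzqvr,topv] -> 10 lines: ynoya aot bierc bzqvr topv gcysu sbyh bag uamc lrway
Hunk 2: at line 5 remove [gcysu,sbyh,bag] add [dzjj,kwmd] -> 9 lines: ynoya aot bierc bzqvr topv dzjj kwmd uamc lrway
Hunk 3: at line 3 remove [bzqvr,topv] add [tll] -> 8 lines: ynoya aot bierc tll dzjj kwmd uamc lrway
Hunk 4: at line 4 remove [dzjj,kwmd] add [ftgkd,ofolw,zpol] -> 9 lines: ynoya aot bierc tll ftgkd ofolw zpol uamc lrway
Hunk 5: at line 6 remove [zpol] add [hpuz,vso,qekg] -> 11 lines: ynoya aot bierc tll ftgkd ofolw hpuz vso qekg uamc lrway
Hunk 6: at line 2 remove [tll,ftgkd,ofolw] add [gkfsb,juvwx] -> 10 lines: ynoya aot bierc gkfsb juvwx hpuz vso qekg uamc lrway
Hunk 7: at line 2 remove [bierc,gkfsb,juvwx] add [kbrgx,gzn] -> 9 lines: ynoya aot kbrgx gzn hpuz vso qekg uamc lrway
Final line count: 9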